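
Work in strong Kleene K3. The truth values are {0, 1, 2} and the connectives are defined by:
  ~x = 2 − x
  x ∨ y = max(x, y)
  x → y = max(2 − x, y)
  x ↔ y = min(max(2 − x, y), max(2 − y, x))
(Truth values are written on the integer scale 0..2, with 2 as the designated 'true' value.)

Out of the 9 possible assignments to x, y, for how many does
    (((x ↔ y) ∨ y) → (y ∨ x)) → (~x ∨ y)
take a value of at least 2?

x = 0, y = 0 ↦ 2  ≥
x = 0, y = 1 ↦ 2  ≥
x = 0, y = 2 ↦ 2  ≥
x = 1, y = 0 ↦ 1  <
x = 1, y = 1 ↦ 1  <
x = 1, y = 2 ↦ 2  ≥
x = 2, y = 0 ↦ 0  <
x = 2, y = 1 ↦ 1  <
x = 2, y = 2 ↦ 2  ≥
So 5 of the 9 assignments meet the threshold.

5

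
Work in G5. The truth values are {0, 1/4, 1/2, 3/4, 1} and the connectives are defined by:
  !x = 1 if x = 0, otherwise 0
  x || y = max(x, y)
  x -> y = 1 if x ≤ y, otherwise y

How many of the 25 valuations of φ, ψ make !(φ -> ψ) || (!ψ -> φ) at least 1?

24

value 1: 24 assignments (counts)
value 0: 1 assignment
So 24 of the 25 assignments meet the threshold.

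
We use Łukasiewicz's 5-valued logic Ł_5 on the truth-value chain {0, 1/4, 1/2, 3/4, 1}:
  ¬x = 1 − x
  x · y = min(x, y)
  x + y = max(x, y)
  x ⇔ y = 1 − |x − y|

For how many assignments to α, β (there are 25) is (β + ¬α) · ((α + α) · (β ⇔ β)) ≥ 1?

value 1: 1 assignment (counts)
value 3/4: 3 assignments
value 1/2: 7 assignments
value 1/4: 8 assignments
value 0: 6 assignments
So 1 of the 25 assignments meets the threshold.

1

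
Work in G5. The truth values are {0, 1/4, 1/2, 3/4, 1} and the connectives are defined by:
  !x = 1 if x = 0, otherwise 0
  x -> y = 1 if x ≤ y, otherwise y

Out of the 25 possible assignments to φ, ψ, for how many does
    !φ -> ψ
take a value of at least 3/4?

22

value 1: 21 assignments (counts)
value 3/4: 1 assignment (counts)
value 1/2: 1 assignment
value 1/4: 1 assignment
value 0: 1 assignment
So 22 of the 25 assignments meet the threshold.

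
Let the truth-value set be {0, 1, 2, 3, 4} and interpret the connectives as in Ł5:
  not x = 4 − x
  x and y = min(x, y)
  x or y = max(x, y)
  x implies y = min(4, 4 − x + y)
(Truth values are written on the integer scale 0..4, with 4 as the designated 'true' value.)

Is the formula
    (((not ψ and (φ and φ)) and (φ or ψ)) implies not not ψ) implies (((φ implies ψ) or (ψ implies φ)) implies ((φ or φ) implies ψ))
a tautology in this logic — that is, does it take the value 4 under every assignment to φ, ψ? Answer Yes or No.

No

Counterexample: take φ = 3, ψ = 2.
not ψ = not 2 = 2
φ and φ = 3 and 3 = 3
not ψ and (φ and φ) = 2 and 3 = 2
φ or ψ = 3 or 2 = 3
(not ψ and (φ and φ)) and (φ or ψ) = 2 and 3 = 2
not ψ = not 2 = 2
not not ψ = not 2 = 2
((not ψ and (φ and φ)) and (φ or ψ)) implies not not ψ = 2 implies 2 = 4
φ implies ψ = 3 implies 2 = 3
ψ implies φ = 2 implies 3 = 4
(φ implies ψ) or (ψ implies φ) = 3 or 4 = 4
φ or φ = 3 or 3 = 3
(φ or φ) implies ψ = 3 implies 2 = 3
((φ implies ψ) or (ψ implies φ)) implies ((φ or φ) implies ψ) = 4 implies 3 = 3
(((not ψ and (φ and φ)) and (φ or ψ)) implies not not ψ) implies (((φ implies ψ) or (ψ implies φ)) implies ((φ or φ) implies ψ)) = 4 implies 3 = 3
This gives 3 ≠ 4.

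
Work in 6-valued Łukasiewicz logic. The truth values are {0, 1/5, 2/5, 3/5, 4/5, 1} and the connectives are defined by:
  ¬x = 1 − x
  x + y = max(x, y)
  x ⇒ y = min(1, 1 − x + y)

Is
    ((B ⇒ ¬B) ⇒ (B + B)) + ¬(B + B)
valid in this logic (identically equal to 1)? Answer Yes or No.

No

Counterexample: take B = 1/5.
¬B = ¬1/5 = 4/5
B ⇒ ¬B = 1/5 ⇒ 4/5 = 1
B + B = 1/5 + 1/5 = 1/5
(B ⇒ ¬B) ⇒ (B + B) = 1 ⇒ 1/5 = 1/5
B + B = 1/5 + 1/5 = 1/5
¬(B + B) = ¬1/5 = 4/5
((B ⇒ ¬B) ⇒ (B + B)) + ¬(B + B) = 1/5 + 4/5 = 4/5
This gives 4/5 ≠ 1.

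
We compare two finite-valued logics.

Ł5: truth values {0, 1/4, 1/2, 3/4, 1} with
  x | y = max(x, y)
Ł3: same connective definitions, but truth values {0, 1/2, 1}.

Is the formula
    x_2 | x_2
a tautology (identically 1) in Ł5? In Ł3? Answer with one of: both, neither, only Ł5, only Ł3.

In Ł5: at x_2 = 0 the value is 0 — not a tautology.
In Ł3: at x_2 = 0 the value is 0 — not a tautology.

neither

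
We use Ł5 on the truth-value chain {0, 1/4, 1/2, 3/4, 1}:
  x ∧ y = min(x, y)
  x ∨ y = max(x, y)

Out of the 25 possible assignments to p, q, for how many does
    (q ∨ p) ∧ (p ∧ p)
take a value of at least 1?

5

value 1: 5 assignments (counts)
value 3/4: 5 assignments
value 1/2: 5 assignments
value 1/4: 5 assignments
value 0: 5 assignments
So 5 of the 25 assignments meet the threshold.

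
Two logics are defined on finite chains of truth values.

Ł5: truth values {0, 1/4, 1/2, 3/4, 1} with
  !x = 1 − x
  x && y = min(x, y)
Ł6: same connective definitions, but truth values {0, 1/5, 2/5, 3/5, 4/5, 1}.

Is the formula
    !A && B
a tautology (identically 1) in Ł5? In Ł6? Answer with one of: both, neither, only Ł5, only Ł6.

neither

In Ł5: at A = 0, B = 0 the value is 0 — not a tautology.
In Ł6: at A = 0, B = 0 the value is 0 — not a tautology.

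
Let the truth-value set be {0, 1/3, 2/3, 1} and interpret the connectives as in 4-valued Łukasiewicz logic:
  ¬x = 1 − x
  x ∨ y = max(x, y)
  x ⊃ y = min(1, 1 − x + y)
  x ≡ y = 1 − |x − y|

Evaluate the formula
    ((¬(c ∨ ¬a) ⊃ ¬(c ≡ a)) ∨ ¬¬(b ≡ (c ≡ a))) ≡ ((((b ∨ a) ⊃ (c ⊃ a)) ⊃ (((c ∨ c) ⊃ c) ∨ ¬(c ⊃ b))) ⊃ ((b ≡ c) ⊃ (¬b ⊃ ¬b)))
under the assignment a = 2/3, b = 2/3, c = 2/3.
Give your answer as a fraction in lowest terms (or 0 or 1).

¬a = ¬2/3 = 1/3
c ∨ ¬a = 2/3 ∨ 1/3 = 2/3
¬(c ∨ ¬a) = ¬2/3 = 1/3
c ≡ a = 2/3 ≡ 2/3 = 1
¬(c ≡ a) = ¬1 = 0
¬(c ∨ ¬a) ⊃ ¬(c ≡ a) = 1/3 ⊃ 0 = 2/3
c ≡ a = 2/3 ≡ 2/3 = 1
b ≡ (c ≡ a) = 2/3 ≡ 1 = 2/3
¬(b ≡ (c ≡ a)) = ¬2/3 = 1/3
¬¬(b ≡ (c ≡ a)) = ¬1/3 = 2/3
(¬(c ∨ ¬a) ⊃ ¬(c ≡ a)) ∨ ¬¬(b ≡ (c ≡ a)) = 2/3 ∨ 2/3 = 2/3
b ∨ a = 2/3 ∨ 2/3 = 2/3
c ⊃ a = 2/3 ⊃ 2/3 = 1
(b ∨ a) ⊃ (c ⊃ a) = 2/3 ⊃ 1 = 1
c ∨ c = 2/3 ∨ 2/3 = 2/3
(c ∨ c) ⊃ c = 2/3 ⊃ 2/3 = 1
c ⊃ b = 2/3 ⊃ 2/3 = 1
¬(c ⊃ b) = ¬1 = 0
((c ∨ c) ⊃ c) ∨ ¬(c ⊃ b) = 1 ∨ 0 = 1
((b ∨ a) ⊃ (c ⊃ a)) ⊃ (((c ∨ c) ⊃ c) ∨ ¬(c ⊃ b)) = 1 ⊃ 1 = 1
b ≡ c = 2/3 ≡ 2/3 = 1
¬b = ¬2/3 = 1/3
¬b = ¬2/3 = 1/3
¬b ⊃ ¬b = 1/3 ⊃ 1/3 = 1
(b ≡ c) ⊃ (¬b ⊃ ¬b) = 1 ⊃ 1 = 1
(((b ∨ a) ⊃ (c ⊃ a)) ⊃ (((c ∨ c) ⊃ c) ∨ ¬(c ⊃ b))) ⊃ ((b ≡ c) ⊃ (¬b ⊃ ¬b)) = 1 ⊃ 1 = 1
((¬(c ∨ ¬a) ⊃ ¬(c ≡ a)) ∨ ¬¬(b ≡ (c ≡ a))) ≡ ((((b ∨ a) ⊃ (c ⊃ a)) ⊃ (((c ∨ c) ⊃ c) ∨ ¬(c ⊃ b))) ⊃ ((b ≡ c) ⊃ (¬b ⊃ ¬b))) = 2/3 ≡ 1 = 2/3

2/3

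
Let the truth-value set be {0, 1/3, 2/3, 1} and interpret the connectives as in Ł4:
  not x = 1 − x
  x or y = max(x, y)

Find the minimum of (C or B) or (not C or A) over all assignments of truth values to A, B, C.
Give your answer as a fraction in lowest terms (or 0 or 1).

Take A = 0, B = 0, C = 1/3:
C or B = 1/3 or 0 = 1/3
not C = not 1/3 = 2/3
not C or A = 2/3 or 0 = 2/3
(C or B) or (not C or A) = 1/3 or 2/3 = 2/3
No assignment yields a value below 2/3, so this is the minimum.

2/3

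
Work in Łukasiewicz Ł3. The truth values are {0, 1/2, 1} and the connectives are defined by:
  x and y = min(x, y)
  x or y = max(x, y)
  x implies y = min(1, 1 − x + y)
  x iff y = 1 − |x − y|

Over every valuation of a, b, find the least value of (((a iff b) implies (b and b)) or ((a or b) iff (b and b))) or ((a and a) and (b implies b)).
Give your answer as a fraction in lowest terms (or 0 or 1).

Take a = 1/2, b = 0:
a iff b = 1/2 iff 0 = 1/2
b and b = 0 and 0 = 0
(a iff b) implies (b and b) = 1/2 implies 0 = 1/2
a or b = 1/2 or 0 = 1/2
b and b = 0 and 0 = 0
(a or b) iff (b and b) = 1/2 iff 0 = 1/2
((a iff b) implies (b and b)) or ((a or b) iff (b and b)) = 1/2 or 1/2 = 1/2
a and a = 1/2 and 1/2 = 1/2
b implies b = 0 implies 0 = 1
(a and a) and (b implies b) = 1/2 and 1 = 1/2
(((a iff b) implies (b and b)) or ((a or b) iff (b and b))) or ((a and a) and (b implies b)) = 1/2 or 1/2 = 1/2
No assignment yields a value below 1/2, so this is the minimum.

1/2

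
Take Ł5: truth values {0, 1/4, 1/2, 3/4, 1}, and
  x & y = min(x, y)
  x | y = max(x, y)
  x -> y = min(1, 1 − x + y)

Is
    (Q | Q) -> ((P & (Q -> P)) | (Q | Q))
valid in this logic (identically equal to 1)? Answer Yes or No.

At P = 1/4, Q = 3/4, for instance:
Q | Q = 3/4 | 3/4 = 3/4
Q -> P = 3/4 -> 1/4 = 1/2
P & (Q -> P) = 1/4 & 1/2 = 1/4
(P & (Q -> P)) | (Q | Q) = 1/4 | 3/4 = 3/4
(Q | Q) -> ((P & (Q -> P)) | (Q | Q)) = 3/4 -> 3/4 = 1
and checking the remaining 24 assignments likewise gives ≥ 1 in every case.

Yes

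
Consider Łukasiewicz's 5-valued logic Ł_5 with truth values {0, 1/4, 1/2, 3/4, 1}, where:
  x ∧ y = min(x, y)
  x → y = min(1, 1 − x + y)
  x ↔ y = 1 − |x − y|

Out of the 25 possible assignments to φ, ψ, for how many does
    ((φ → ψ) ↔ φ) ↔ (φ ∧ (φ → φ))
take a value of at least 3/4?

21

value 1: 16 assignments (counts)
value 3/4: 5 assignments (counts)
value 1/2: 2 assignments
value 1/4: 1 assignment
value 0: 1 assignment
So 21 of the 25 assignments meet the threshold.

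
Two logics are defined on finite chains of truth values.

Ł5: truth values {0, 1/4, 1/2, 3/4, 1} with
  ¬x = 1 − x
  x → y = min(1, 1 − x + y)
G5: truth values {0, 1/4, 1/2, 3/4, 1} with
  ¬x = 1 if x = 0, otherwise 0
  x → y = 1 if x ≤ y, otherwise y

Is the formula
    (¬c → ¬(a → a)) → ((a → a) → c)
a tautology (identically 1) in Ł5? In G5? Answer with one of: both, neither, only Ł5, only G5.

only Ł5

In Ł5: every assignment gives 1 — tautology.
In G5: at a = 0, c = 1/4 the value is 1/4 — not a tautology.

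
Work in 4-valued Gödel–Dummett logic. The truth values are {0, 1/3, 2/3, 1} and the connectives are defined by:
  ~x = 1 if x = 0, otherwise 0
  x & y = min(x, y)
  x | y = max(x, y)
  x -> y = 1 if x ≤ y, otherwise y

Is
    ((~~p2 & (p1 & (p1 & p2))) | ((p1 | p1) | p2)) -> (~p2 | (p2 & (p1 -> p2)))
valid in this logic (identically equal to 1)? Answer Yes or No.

Counterexample: take p1 = 2/3, p2 = 1/3.
~p2 = ~1/3 = 0
~~p2 = ~0 = 1
p1 & p2 = 2/3 & 1/3 = 1/3
p1 & (p1 & p2) = 2/3 & 1/3 = 1/3
~~p2 & (p1 & (p1 & p2)) = 1 & 1/3 = 1/3
p1 | p1 = 2/3 | 2/3 = 2/3
(p1 | p1) | p2 = 2/3 | 1/3 = 2/3
(~~p2 & (p1 & (p1 & p2))) | ((p1 | p1) | p2) = 1/3 | 2/3 = 2/3
~p2 = ~1/3 = 0
p1 -> p2 = 2/3 -> 1/3 = 1/3
p2 & (p1 -> p2) = 1/3 & 1/3 = 1/3
~p2 | (p2 & (p1 -> p2)) = 0 | 1/3 = 1/3
((~~p2 & (p1 & (p1 & p2))) | ((p1 | p1) | p2)) -> (~p2 | (p2 & (p1 -> p2))) = 2/3 -> 1/3 = 1/3
This gives 1/3 ≠ 1.

No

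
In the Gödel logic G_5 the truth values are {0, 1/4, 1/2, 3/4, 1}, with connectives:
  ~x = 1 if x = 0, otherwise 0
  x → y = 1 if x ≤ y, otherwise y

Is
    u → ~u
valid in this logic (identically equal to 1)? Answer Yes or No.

No

Counterexample: take u = 1/4.
~u = ~1/4 = 0
u → ~u = 1/4 → 0 = 0
This gives 0 ≠ 1.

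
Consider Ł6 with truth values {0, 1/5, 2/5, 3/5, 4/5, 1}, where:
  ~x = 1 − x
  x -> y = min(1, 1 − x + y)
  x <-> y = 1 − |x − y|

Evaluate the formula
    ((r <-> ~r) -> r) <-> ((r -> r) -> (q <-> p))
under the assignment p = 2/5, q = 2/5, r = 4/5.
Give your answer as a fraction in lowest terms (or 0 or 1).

1

~r = ~4/5 = 1/5
r <-> ~r = 4/5 <-> 1/5 = 2/5
(r <-> ~r) -> r = 2/5 -> 4/5 = 1
r -> r = 4/5 -> 4/5 = 1
q <-> p = 2/5 <-> 2/5 = 1
(r -> r) -> (q <-> p) = 1 -> 1 = 1
((r <-> ~r) -> r) <-> ((r -> r) -> (q <-> p)) = 1 <-> 1 = 1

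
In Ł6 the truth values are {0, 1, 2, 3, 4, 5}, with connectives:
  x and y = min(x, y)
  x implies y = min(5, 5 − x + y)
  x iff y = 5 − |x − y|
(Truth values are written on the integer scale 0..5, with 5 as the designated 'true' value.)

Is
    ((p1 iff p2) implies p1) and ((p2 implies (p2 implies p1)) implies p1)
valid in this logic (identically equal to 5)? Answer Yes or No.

Counterexample: take p1 = 0, p2 = 0.
p1 iff p2 = 0 iff 0 = 5
(p1 iff p2) implies p1 = 5 implies 0 = 0
p2 implies p1 = 0 implies 0 = 5
p2 implies (p2 implies p1) = 0 implies 5 = 5
(p2 implies (p2 implies p1)) implies p1 = 5 implies 0 = 0
((p1 iff p2) implies p1) and ((p2 implies (p2 implies p1)) implies p1) = 0 and 0 = 0
This gives 0 ≠ 5.

No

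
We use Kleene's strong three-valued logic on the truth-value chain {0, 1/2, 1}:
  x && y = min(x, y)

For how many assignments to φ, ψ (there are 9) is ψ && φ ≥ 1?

1

φ = 0, ψ = 0 ↦ 0  <
φ = 0, ψ = 1/2 ↦ 0  <
φ = 0, ψ = 1 ↦ 0  <
φ = 1/2, ψ = 0 ↦ 0  <
φ = 1/2, ψ = 1/2 ↦ 1/2  <
φ = 1/2, ψ = 1 ↦ 1/2  <
φ = 1, ψ = 0 ↦ 0  <
φ = 1, ψ = 1/2 ↦ 1/2  <
φ = 1, ψ = 1 ↦ 1  ≥
So 1 of the 9 assignments meets the threshold.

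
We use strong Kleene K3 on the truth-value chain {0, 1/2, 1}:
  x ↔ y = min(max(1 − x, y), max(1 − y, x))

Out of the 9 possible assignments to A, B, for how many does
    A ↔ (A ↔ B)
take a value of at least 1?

2

A = 0, B = 0 ↦ 0  <
A = 0, B = 1/2 ↦ 1/2  <
A = 0, B = 1 ↦ 1  ≥
A = 1/2, B = 0 ↦ 1/2  <
A = 1/2, B = 1/2 ↦ 1/2  <
A = 1/2, B = 1 ↦ 1/2  <
A = 1, B = 0 ↦ 0  <
A = 1, B = 1/2 ↦ 1/2  <
A = 1, B = 1 ↦ 1  ≥
So 2 of the 9 assignments meet the threshold.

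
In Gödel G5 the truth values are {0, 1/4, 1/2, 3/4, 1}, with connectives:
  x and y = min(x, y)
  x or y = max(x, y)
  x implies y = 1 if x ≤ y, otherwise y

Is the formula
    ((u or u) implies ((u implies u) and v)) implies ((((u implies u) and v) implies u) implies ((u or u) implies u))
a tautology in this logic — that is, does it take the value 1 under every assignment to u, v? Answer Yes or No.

At u = 1/2, v = 0, for instance:
u or u = 1/2 or 1/2 = 1/2
u implies u = 1/2 implies 1/2 = 1
(u implies u) and v = 1 and 0 = 0
(u or u) implies ((u implies u) and v) = 1/2 implies 0 = 0
((u implies u) and v) implies u = 0 implies 1/2 = 1
(u or u) implies u = 1/2 implies 1/2 = 1
(((u implies u) and v) implies u) implies ((u or u) implies u) = 1 implies 1 = 1
((u or u) implies ((u implies u) and v)) implies ((((u implies u) and v) implies u) implies ((u or u) implies u)) = 0 implies 1 = 1
and checking the remaining 24 assignments likewise gives ≥ 1 in every case.

Yes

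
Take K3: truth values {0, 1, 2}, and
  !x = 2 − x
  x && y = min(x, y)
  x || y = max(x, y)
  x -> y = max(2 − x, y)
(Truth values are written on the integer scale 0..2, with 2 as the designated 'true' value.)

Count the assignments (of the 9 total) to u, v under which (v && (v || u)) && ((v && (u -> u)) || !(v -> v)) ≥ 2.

2

u = 0, v = 0 ↦ 0  <
u = 0, v = 1 ↦ 1  <
u = 0, v = 2 ↦ 2  ≥
u = 1, v = 0 ↦ 0  <
u = 1, v = 1 ↦ 1  <
u = 1, v = 2 ↦ 1  <
u = 2, v = 0 ↦ 0  <
u = 2, v = 1 ↦ 1  <
u = 2, v = 2 ↦ 2  ≥
So 2 of the 9 assignments meet the threshold.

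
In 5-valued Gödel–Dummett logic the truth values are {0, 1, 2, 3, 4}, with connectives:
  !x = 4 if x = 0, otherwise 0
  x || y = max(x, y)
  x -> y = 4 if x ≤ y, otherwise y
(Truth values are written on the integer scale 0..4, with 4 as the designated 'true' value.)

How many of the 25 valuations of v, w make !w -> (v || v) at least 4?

value 4: 21 assignments (counts)
value 3: 1 assignment
value 2: 1 assignment
value 1: 1 assignment
value 0: 1 assignment
So 21 of the 25 assignments meet the threshold.

21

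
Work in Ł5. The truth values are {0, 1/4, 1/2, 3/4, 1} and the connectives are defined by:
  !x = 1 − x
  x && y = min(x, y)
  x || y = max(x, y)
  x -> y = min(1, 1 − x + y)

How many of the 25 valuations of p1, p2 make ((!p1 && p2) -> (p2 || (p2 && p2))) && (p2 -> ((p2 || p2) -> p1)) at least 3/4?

21

value 1: 19 assignments (counts)
value 3/4: 2 assignments (counts)
value 1/2: 2 assignments
value 1/4: 1 assignment
value 0: 1 assignment
So 21 of the 25 assignments meet the threshold.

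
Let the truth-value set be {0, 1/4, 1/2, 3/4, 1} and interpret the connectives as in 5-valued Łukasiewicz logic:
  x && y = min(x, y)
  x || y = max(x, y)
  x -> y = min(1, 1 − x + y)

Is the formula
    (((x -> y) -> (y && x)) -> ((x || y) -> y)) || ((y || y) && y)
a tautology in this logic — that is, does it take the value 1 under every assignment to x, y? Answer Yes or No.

No

Counterexample: take x = 3/4, y = 0.
x -> y = 3/4 -> 0 = 1/4
y && x = 0 && 3/4 = 0
(x -> y) -> (y && x) = 1/4 -> 0 = 3/4
x || y = 3/4 || 0 = 3/4
(x || y) -> y = 3/4 -> 0 = 1/4
((x -> y) -> (y && x)) -> ((x || y) -> y) = 3/4 -> 1/4 = 1/2
y || y = 0 || 0 = 0
(y || y) && y = 0 && 0 = 0
(((x -> y) -> (y && x)) -> ((x || y) -> y)) || ((y || y) && y) = 1/2 || 0 = 1/2
This gives 1/2 ≠ 1.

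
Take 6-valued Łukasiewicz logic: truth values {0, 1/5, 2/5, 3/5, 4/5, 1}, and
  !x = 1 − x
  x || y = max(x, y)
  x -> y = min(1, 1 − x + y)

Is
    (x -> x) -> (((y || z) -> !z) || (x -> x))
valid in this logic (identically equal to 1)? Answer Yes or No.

At x = 2/5, y = 1/5, z = 4/5, for instance:
x -> x = 2/5 -> 2/5 = 1
y || z = 1/5 || 4/5 = 4/5
!z = !4/5 = 1/5
(y || z) -> !z = 4/5 -> 1/5 = 2/5
((y || z) -> !z) || (x -> x) = 2/5 || 1 = 1
(x -> x) -> (((y || z) -> !z) || (x -> x)) = 1 -> 1 = 1
and checking the remaining 215 assignments likewise gives ≥ 1 in every case.

Yes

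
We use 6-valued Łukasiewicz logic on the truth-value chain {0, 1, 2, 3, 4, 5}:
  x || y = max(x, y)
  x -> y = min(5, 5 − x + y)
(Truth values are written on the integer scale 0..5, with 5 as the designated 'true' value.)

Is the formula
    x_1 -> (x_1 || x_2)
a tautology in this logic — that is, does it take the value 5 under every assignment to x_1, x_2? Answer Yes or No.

Yes

At x_1 = 1, x_2 = 4, for instance:
x_1 || x_2 = 1 || 4 = 4
x_1 -> (x_1 || x_2) = 1 -> 4 = 5
and checking the remaining 35 assignments likewise gives ≥ 5 in every case.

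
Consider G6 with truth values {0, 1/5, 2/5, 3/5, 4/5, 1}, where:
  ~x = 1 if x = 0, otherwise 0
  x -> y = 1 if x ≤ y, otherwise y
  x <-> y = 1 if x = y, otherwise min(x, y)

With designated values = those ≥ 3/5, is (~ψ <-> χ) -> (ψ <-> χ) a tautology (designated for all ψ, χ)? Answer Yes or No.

Counterexample: take ψ = 0, χ = 1/5.
~ψ = ~0 = 1
~ψ <-> χ = 1 <-> 1/5 = 1/5
ψ <-> χ = 0 <-> 1/5 = 0
(~ψ <-> χ) -> (ψ <-> χ) = 1/5 -> 0 = 0
This gives 0, which is below 3/5.

No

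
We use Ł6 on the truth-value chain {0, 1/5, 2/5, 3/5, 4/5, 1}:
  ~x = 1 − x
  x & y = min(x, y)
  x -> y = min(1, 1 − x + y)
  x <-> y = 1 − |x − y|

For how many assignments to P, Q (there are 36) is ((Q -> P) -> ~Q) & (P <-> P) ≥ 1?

11

value 1: 11 assignments (counts)
value 4/5: 9 assignments
value 3/5: 7 assignments
value 2/5: 5 assignments
value 1/5: 3 assignments
value 0: 1 assignment
So 11 of the 36 assignments meet the threshold.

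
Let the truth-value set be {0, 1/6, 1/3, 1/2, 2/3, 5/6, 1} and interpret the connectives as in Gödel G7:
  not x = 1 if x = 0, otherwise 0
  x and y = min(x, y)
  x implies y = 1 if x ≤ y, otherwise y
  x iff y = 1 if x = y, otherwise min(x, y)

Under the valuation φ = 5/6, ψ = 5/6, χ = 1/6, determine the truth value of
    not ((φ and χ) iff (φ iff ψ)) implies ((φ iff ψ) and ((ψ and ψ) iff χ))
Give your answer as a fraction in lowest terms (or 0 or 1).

1

φ and χ = 5/6 and 1/6 = 1/6
φ iff ψ = 5/6 iff 5/6 = 1
(φ and χ) iff (φ iff ψ) = 1/6 iff 1 = 1/6
not ((φ and χ) iff (φ iff ψ)) = not 1/6 = 0
φ iff ψ = 5/6 iff 5/6 = 1
ψ and ψ = 5/6 and 5/6 = 5/6
(ψ and ψ) iff χ = 5/6 iff 1/6 = 1/6
(φ iff ψ) and ((ψ and ψ) iff χ) = 1 and 1/6 = 1/6
not ((φ and χ) iff (φ iff ψ)) implies ((φ iff ψ) and ((ψ and ψ) iff χ)) = 0 implies 1/6 = 1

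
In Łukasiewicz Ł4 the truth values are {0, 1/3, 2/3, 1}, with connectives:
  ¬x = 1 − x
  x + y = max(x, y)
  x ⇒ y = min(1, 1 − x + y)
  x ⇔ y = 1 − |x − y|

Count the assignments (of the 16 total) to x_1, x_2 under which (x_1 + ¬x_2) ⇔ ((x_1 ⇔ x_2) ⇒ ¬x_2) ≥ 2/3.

x_1 = 0, x_2 = 0 ↦ 1  ≥
x_1 = 0, x_2 = 1/3 ↦ 2/3  ≥
x_1 = 0, x_2 = 2/3 ↦ 1/3  <
x_1 = 0, x_2 = 1 ↦ 0  <
x_1 = 1/3, x_2 = 0 ↦ 1  ≥
x_1 = 1/3, x_2 = 1/3 ↦ 1  ≥
x_1 = 1/3, x_2 = 2/3 ↦ 2/3  ≥
x_1 = 1/3, x_2 = 1 ↦ 2/3  ≥
x_1 = 2/3, x_2 = 0 ↦ 1  ≥
x_1 = 2/3, x_2 = 1/3 ↦ 2/3  ≥
x_1 = 2/3, x_2 = 2/3 ↦ 2/3  ≥
x_1 = 2/3, x_2 = 1 ↦ 2/3  ≥
x_1 = 1, x_2 = 0 ↦ 1  ≥
x_1 = 1, x_2 = 1/3 ↦ 1  ≥
x_1 = 1, x_2 = 2/3 ↦ 2/3  ≥
x_1 = 1, x_2 = 1 ↦ 0  <
So 13 of the 16 assignments meet the threshold.

13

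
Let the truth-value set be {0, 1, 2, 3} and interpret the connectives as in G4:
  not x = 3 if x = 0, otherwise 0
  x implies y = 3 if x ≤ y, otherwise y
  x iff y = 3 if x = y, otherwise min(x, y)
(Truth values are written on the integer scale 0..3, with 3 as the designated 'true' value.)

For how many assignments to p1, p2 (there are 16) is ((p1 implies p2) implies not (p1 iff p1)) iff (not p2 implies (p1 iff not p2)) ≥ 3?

2

p1 = 0, p2 = 0 ↦ 3  ≥
p1 = 0, p2 = 1 ↦ 0  <
p1 = 0, p2 = 2 ↦ 0  <
p1 = 0, p2 = 3 ↦ 0  <
p1 = 1, p2 = 0 ↦ 1  <
p1 = 1, p2 = 1 ↦ 0  <
p1 = 1, p2 = 2 ↦ 0  <
p1 = 1, p2 = 3 ↦ 0  <
p1 = 2, p2 = 0 ↦ 2  <
p1 = 2, p2 = 1 ↦ 0  <
p1 = 2, p2 = 2 ↦ 0  <
p1 = 2, p2 = 3 ↦ 0  <
p1 = 3, p2 = 0 ↦ 3  ≥
p1 = 3, p2 = 1 ↦ 0  <
p1 = 3, p2 = 2 ↦ 0  <
p1 = 3, p2 = 3 ↦ 0  <
So 2 of the 16 assignments meet the threshold.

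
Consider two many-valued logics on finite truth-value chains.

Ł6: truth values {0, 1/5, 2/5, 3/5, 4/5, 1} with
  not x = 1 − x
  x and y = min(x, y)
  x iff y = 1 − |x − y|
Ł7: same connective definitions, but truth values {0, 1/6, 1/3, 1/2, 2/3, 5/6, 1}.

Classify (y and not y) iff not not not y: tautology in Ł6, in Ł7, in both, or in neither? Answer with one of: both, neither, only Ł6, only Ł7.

neither

In Ł6: at y = 0 the value is 0 — not a tautology.
In Ł7: at y = 0 the value is 0 — not a tautology.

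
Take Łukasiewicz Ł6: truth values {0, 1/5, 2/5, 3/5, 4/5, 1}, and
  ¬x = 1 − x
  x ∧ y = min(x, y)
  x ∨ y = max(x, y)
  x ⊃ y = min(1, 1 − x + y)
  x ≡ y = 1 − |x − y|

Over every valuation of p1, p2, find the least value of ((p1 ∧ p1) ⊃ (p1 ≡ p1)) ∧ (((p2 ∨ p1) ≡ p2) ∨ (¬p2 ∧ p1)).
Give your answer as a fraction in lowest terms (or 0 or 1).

Take p1 = 2/5, p2 = 0:
p1 ∧ p1 = 2/5 ∧ 2/5 = 2/5
p1 ≡ p1 = 2/5 ≡ 2/5 = 1
(p1 ∧ p1) ⊃ (p1 ≡ p1) = 2/5 ⊃ 1 = 1
p2 ∨ p1 = 0 ∨ 2/5 = 2/5
(p2 ∨ p1) ≡ p2 = 2/5 ≡ 0 = 3/5
¬p2 = ¬0 = 1
¬p2 ∧ p1 = 1 ∧ 2/5 = 2/5
((p2 ∨ p1) ≡ p2) ∨ (¬p2 ∧ p1) = 3/5 ∨ 2/5 = 3/5
((p1 ∧ p1) ⊃ (p1 ≡ p1)) ∧ (((p2 ∨ p1) ≡ p2) ∨ (¬p2 ∧ p1)) = 1 ∧ 3/5 = 3/5
No assignment yields a value below 3/5, so this is the minimum.

3/5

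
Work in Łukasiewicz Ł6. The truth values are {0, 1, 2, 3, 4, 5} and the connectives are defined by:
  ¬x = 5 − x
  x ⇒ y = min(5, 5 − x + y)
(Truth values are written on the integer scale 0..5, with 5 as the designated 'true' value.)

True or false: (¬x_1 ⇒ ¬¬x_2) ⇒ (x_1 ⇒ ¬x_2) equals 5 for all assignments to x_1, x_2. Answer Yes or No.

Counterexample: take x_1 = 1, x_2 = 5.
¬x_1 = ¬1 = 4
¬x_2 = ¬5 = 0
¬¬x_2 = ¬0 = 5
¬x_1 ⇒ ¬¬x_2 = 4 ⇒ 5 = 5
¬x_2 = ¬5 = 0
x_1 ⇒ ¬x_2 = 1 ⇒ 0 = 4
(¬x_1 ⇒ ¬¬x_2) ⇒ (x_1 ⇒ ¬x_2) = 5 ⇒ 4 = 4
This gives 4 ≠ 5.

No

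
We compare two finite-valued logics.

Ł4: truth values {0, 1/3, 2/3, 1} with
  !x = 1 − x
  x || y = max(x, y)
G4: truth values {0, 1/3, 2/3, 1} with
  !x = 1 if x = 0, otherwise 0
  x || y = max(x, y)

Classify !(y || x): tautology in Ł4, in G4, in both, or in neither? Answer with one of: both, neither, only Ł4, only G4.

neither

In Ł4: at x = 0, y = 1/3 the value is 2/3 — not a tautology.
In G4: at x = 0, y = 1/3 the value is 0 — not a tautology.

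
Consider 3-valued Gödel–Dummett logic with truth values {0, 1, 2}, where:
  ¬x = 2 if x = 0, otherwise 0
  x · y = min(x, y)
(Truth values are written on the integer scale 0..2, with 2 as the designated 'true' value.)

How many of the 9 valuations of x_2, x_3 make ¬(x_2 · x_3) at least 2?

5

x_2 = 0, x_3 = 0 ↦ 2  ≥
x_2 = 0, x_3 = 1 ↦ 2  ≥
x_2 = 0, x_3 = 2 ↦ 2  ≥
x_2 = 1, x_3 = 0 ↦ 2  ≥
x_2 = 1, x_3 = 1 ↦ 0  <
x_2 = 1, x_3 = 2 ↦ 0  <
x_2 = 2, x_3 = 0 ↦ 2  ≥
x_2 = 2, x_3 = 1 ↦ 0  <
x_2 = 2, x_3 = 2 ↦ 0  <
So 5 of the 9 assignments meet the threshold.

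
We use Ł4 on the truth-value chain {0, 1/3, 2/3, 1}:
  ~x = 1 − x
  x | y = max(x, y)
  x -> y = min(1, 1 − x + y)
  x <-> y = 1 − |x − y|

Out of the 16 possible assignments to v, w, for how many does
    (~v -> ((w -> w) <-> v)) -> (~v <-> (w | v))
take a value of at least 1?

v = 0, w = 0 ↦ 1  ≥
v = 0, w = 1/3 ↦ 1  ≥
v = 0, w = 2/3 ↦ 1  ≥
v = 0, w = 1 ↦ 1  ≥
v = 1/3, w = 0 ↦ 1  ≥
v = 1/3, w = 1/3 ↦ 1  ≥
v = 1/3, w = 2/3 ↦ 1  ≥
v = 1/3, w = 1 ↦ 1  ≥
v = 2/3, w = 0 ↦ 2/3  <
v = 2/3, w = 1/3 ↦ 2/3  <
v = 2/3, w = 2/3 ↦ 2/3  <
v = 2/3, w = 1 ↦ 1/3  <
v = 1, w = 0 ↦ 0  <
v = 1, w = 1/3 ↦ 0  <
v = 1, w = 2/3 ↦ 0  <
v = 1, w = 1 ↦ 0  <
So 8 of the 16 assignments meet the threshold.

8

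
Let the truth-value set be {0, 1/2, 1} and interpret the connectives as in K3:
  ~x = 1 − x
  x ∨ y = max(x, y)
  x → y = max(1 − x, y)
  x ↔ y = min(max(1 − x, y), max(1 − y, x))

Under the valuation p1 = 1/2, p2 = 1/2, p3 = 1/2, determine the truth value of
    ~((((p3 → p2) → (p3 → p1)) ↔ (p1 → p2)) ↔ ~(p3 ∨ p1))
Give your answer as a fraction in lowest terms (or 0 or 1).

1/2

p3 → p2 = 1/2 → 1/2 = 1/2
p3 → p1 = 1/2 → 1/2 = 1/2
(p3 → p2) → (p3 → p1) = 1/2 → 1/2 = 1/2
p1 → p2 = 1/2 → 1/2 = 1/2
((p3 → p2) → (p3 → p1)) ↔ (p1 → p2) = 1/2 ↔ 1/2 = 1/2
p3 ∨ p1 = 1/2 ∨ 1/2 = 1/2
~(p3 ∨ p1) = ~1/2 = 1/2
(((p3 → p2) → (p3 → p1)) ↔ (p1 → p2)) ↔ ~(p3 ∨ p1) = 1/2 ↔ 1/2 = 1/2
~((((p3 → p2) → (p3 → p1)) ↔ (p1 → p2)) ↔ ~(p3 ∨ p1)) = ~1/2 = 1/2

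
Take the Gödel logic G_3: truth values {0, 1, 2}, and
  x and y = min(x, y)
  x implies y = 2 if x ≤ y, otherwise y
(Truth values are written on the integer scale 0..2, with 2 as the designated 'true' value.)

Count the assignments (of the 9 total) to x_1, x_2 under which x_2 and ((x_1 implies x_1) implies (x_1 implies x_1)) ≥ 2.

x_1 = 0, x_2 = 0 ↦ 0  <
x_1 = 0, x_2 = 1 ↦ 1  <
x_1 = 0, x_2 = 2 ↦ 2  ≥
x_1 = 1, x_2 = 0 ↦ 0  <
x_1 = 1, x_2 = 1 ↦ 1  <
x_1 = 1, x_2 = 2 ↦ 2  ≥
x_1 = 2, x_2 = 0 ↦ 0  <
x_1 = 2, x_2 = 1 ↦ 1  <
x_1 = 2, x_2 = 2 ↦ 2  ≥
So 3 of the 9 assignments meet the threshold.

3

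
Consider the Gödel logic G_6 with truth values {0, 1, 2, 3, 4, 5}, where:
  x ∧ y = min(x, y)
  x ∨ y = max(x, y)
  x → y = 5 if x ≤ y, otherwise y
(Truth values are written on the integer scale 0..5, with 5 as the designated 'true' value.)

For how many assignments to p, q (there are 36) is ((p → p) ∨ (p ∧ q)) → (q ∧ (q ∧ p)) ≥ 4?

value 5: 1 assignment (counts)
value 4: 3 assignments (counts)
value 3: 5 assignments
value 2: 7 assignments
value 1: 9 assignments
value 0: 11 assignments
So 4 of the 36 assignments meet the threshold.

4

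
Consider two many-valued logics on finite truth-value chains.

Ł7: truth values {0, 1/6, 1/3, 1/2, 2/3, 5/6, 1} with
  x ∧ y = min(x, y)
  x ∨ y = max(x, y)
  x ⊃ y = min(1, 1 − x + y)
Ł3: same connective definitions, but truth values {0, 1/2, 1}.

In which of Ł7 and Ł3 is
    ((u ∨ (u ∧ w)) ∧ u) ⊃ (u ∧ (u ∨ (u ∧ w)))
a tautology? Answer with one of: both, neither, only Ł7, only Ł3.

In Ł7: every assignment gives 1 — tautology.
In Ł3: every assignment gives 1 — tautology.

both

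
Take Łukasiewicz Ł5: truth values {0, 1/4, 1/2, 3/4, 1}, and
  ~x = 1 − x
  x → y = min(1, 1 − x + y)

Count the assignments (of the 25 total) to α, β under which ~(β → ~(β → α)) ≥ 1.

value 1: 1 assignment (counts)
value 3/4: 3 assignments
value 1/2: 5 assignments
value 1/4: 7 assignments
value 0: 9 assignments
So 1 of the 25 assignments meets the threshold.

1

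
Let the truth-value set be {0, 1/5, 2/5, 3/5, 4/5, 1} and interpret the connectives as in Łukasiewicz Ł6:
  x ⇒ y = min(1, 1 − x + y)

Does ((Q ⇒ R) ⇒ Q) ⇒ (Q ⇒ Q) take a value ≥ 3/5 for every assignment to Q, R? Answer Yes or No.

Yes

At Q = 3/5, R = 1, for instance:
Q ⇒ R = 3/5 ⇒ 1 = 1
(Q ⇒ R) ⇒ Q = 1 ⇒ 3/5 = 3/5
Q ⇒ Q = 3/5 ⇒ 3/5 = 1
((Q ⇒ R) ⇒ Q) ⇒ (Q ⇒ Q) = 3/5 ⇒ 1 = 1
and checking the remaining 35 assignments likewise gives ≥ 3/5 in every case.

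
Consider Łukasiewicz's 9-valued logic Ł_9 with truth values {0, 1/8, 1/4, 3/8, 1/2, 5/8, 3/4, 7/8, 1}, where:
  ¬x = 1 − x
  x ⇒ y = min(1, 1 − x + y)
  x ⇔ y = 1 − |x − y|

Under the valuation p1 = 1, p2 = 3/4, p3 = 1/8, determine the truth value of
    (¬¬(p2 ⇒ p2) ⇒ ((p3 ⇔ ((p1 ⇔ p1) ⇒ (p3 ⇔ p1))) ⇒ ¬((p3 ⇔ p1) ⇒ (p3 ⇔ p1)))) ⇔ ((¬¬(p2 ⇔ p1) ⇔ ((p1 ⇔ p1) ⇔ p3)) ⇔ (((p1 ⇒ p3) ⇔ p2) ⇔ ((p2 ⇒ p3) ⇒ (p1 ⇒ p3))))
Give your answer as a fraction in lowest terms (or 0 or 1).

p2 ⇒ p2 = 3/4 ⇒ 3/4 = 1
¬(p2 ⇒ p2) = ¬1 = 0
¬¬(p2 ⇒ p2) = ¬0 = 1
p1 ⇔ p1 = 1 ⇔ 1 = 1
p3 ⇔ p1 = 1/8 ⇔ 1 = 1/8
(p1 ⇔ p1) ⇒ (p3 ⇔ p1) = 1 ⇒ 1/8 = 1/8
p3 ⇔ ((p1 ⇔ p1) ⇒ (p3 ⇔ p1)) = 1/8 ⇔ 1/8 = 1
p3 ⇔ p1 = 1/8 ⇔ 1 = 1/8
p3 ⇔ p1 = 1/8 ⇔ 1 = 1/8
(p3 ⇔ p1) ⇒ (p3 ⇔ p1) = 1/8 ⇒ 1/8 = 1
¬((p3 ⇔ p1) ⇒ (p3 ⇔ p1)) = ¬1 = 0
(p3 ⇔ ((p1 ⇔ p1) ⇒ (p3 ⇔ p1))) ⇒ ¬((p3 ⇔ p1) ⇒ (p3 ⇔ p1)) = 1 ⇒ 0 = 0
¬¬(p2 ⇒ p2) ⇒ ((p3 ⇔ ((p1 ⇔ p1) ⇒ (p3 ⇔ p1))) ⇒ ¬((p3 ⇔ p1) ⇒ (p3 ⇔ p1))) = 1 ⇒ 0 = 0
p2 ⇔ p1 = 3/4 ⇔ 1 = 3/4
¬(p2 ⇔ p1) = ¬3/4 = 1/4
¬¬(p2 ⇔ p1) = ¬1/4 = 3/4
p1 ⇔ p1 = 1 ⇔ 1 = 1
(p1 ⇔ p1) ⇔ p3 = 1 ⇔ 1/8 = 1/8
¬¬(p2 ⇔ p1) ⇔ ((p1 ⇔ p1) ⇔ p3) = 3/4 ⇔ 1/8 = 3/8
p1 ⇒ p3 = 1 ⇒ 1/8 = 1/8
(p1 ⇒ p3) ⇔ p2 = 1/8 ⇔ 3/4 = 3/8
p2 ⇒ p3 = 3/4 ⇒ 1/8 = 3/8
p1 ⇒ p3 = 1 ⇒ 1/8 = 1/8
(p2 ⇒ p3) ⇒ (p1 ⇒ p3) = 3/8 ⇒ 1/8 = 3/4
((p1 ⇒ p3) ⇔ p2) ⇔ ((p2 ⇒ p3) ⇒ (p1 ⇒ p3)) = 3/8 ⇔ 3/4 = 5/8
(¬¬(p2 ⇔ p1) ⇔ ((p1 ⇔ p1) ⇔ p3)) ⇔ (((p1 ⇒ p3) ⇔ p2) ⇔ ((p2 ⇒ p3) ⇒ (p1 ⇒ p3))) = 3/8 ⇔ 5/8 = 3/4
(¬¬(p2 ⇒ p2) ⇒ ((p3 ⇔ ((p1 ⇔ p1) ⇒ (p3 ⇔ p1))) ⇒ ¬((p3 ⇔ p1) ⇒ (p3 ⇔ p1)))) ⇔ ((¬¬(p2 ⇔ p1) ⇔ ((p1 ⇔ p1) ⇔ p3)) ⇔ (((p1 ⇒ p3) ⇔ p2) ⇔ ((p2 ⇒ p3) ⇒ (p1 ⇒ p3)))) = 0 ⇔ 3/4 = 1/4

1/4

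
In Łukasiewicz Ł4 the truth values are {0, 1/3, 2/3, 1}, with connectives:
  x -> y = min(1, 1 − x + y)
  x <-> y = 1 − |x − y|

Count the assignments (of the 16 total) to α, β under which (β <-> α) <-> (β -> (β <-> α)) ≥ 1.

7

α = 0, β = 0 ↦ 1  ≥
α = 0, β = 1/3 ↦ 2/3  <
α = 0, β = 2/3 ↦ 2/3  <
α = 0, β = 1 ↦ 1  ≥
α = 1/3, β = 0 ↦ 2/3  <
α = 1/3, β = 1/3 ↦ 1  ≥
α = 1/3, β = 2/3 ↦ 2/3  <
α = 1/3, β = 1 ↦ 1  ≥
α = 2/3, β = 0 ↦ 1/3  <
α = 2/3, β = 1/3 ↦ 2/3  <
α = 2/3, β = 2/3 ↦ 1  ≥
α = 2/3, β = 1 ↦ 1  ≥
α = 1, β = 0 ↦ 0  <
α = 1, β = 1/3 ↦ 1/3  <
α = 1, β = 2/3 ↦ 2/3  <
α = 1, β = 1 ↦ 1  ≥
So 7 of the 16 assignments meet the threshold.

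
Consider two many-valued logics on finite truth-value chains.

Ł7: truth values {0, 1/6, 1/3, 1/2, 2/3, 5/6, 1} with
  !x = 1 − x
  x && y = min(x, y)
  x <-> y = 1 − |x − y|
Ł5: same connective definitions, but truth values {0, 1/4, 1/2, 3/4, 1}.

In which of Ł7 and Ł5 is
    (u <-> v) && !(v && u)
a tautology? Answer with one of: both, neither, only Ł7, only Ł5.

neither

In Ł7: at u = 0, v = 1/6 the value is 5/6 — not a tautology.
In Ł5: at u = 0, v = 1/4 the value is 3/4 — not a tautology.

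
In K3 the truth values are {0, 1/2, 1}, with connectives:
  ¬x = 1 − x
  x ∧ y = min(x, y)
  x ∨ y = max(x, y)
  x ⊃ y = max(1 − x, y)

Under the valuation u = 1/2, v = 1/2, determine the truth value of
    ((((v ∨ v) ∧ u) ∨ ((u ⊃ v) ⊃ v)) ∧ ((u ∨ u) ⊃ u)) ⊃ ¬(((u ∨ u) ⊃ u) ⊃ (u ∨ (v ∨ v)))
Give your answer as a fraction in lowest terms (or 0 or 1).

1/2

v ∨ v = 1/2 ∨ 1/2 = 1/2
(v ∨ v) ∧ u = 1/2 ∧ 1/2 = 1/2
u ⊃ v = 1/2 ⊃ 1/2 = 1/2
(u ⊃ v) ⊃ v = 1/2 ⊃ 1/2 = 1/2
((v ∨ v) ∧ u) ∨ ((u ⊃ v) ⊃ v) = 1/2 ∨ 1/2 = 1/2
u ∨ u = 1/2 ∨ 1/2 = 1/2
(u ∨ u) ⊃ u = 1/2 ⊃ 1/2 = 1/2
(((v ∨ v) ∧ u) ∨ ((u ⊃ v) ⊃ v)) ∧ ((u ∨ u) ⊃ u) = 1/2 ∧ 1/2 = 1/2
u ∨ u = 1/2 ∨ 1/2 = 1/2
(u ∨ u) ⊃ u = 1/2 ⊃ 1/2 = 1/2
v ∨ v = 1/2 ∨ 1/2 = 1/2
u ∨ (v ∨ v) = 1/2 ∨ 1/2 = 1/2
((u ∨ u) ⊃ u) ⊃ (u ∨ (v ∨ v)) = 1/2 ⊃ 1/2 = 1/2
¬(((u ∨ u) ⊃ u) ⊃ (u ∨ (v ∨ v))) = ¬1/2 = 1/2
((((v ∨ v) ∧ u) ∨ ((u ⊃ v) ⊃ v)) ∧ ((u ∨ u) ⊃ u)) ⊃ ¬(((u ∨ u) ⊃ u) ⊃ (u ∨ (v ∨ v))) = 1/2 ⊃ 1/2 = 1/2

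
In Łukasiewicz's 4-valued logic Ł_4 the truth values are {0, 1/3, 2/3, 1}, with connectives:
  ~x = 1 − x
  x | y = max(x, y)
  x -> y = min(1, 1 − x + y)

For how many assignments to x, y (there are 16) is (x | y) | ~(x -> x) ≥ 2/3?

12

x = 0, y = 0 ↦ 0  <
x = 0, y = 1/3 ↦ 1/3  <
x = 0, y = 2/3 ↦ 2/3  ≥
x = 0, y = 1 ↦ 1  ≥
x = 1/3, y = 0 ↦ 1/3  <
x = 1/3, y = 1/3 ↦ 1/3  <
x = 1/3, y = 2/3 ↦ 2/3  ≥
x = 1/3, y = 1 ↦ 1  ≥
x = 2/3, y = 0 ↦ 2/3  ≥
x = 2/3, y = 1/3 ↦ 2/3  ≥
x = 2/3, y = 2/3 ↦ 2/3  ≥
x = 2/3, y = 1 ↦ 1  ≥
x = 1, y = 0 ↦ 1  ≥
x = 1, y = 1/3 ↦ 1  ≥
x = 1, y = 2/3 ↦ 1  ≥
x = 1, y = 1 ↦ 1  ≥
So 12 of the 16 assignments meet the threshold.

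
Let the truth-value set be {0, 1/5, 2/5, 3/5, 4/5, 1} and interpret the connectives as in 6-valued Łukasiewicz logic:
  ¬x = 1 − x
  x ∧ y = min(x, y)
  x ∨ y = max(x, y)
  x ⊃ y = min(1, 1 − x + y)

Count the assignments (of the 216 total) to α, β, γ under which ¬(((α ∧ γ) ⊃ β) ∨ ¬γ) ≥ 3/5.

value 1: 1 assignment (counts)
value 4/5: 4 assignments (counts)
value 3/5: 9 assignments (counts)
value 2/5: 16 assignments
value 1/5: 25 assignments
value 0: 161 assignments
So 14 of the 216 assignments meet the threshold.

14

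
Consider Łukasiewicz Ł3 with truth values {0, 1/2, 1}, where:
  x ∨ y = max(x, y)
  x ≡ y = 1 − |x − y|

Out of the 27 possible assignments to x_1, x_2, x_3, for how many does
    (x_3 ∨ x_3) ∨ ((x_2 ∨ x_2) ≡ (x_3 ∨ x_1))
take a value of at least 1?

15

value 1: 15 assignments (counts)
value 1/2: 10 assignments
value 0: 2 assignments
So 15 of the 27 assignments meet the threshold.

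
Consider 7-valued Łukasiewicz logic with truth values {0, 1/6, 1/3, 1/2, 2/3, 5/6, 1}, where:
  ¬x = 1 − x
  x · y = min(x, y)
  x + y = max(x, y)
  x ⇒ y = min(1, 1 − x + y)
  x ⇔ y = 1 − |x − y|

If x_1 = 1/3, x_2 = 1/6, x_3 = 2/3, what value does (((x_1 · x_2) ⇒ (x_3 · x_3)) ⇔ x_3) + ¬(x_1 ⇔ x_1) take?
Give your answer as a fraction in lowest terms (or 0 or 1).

x_1 · x_2 = 1/3 · 1/6 = 1/6
x_3 · x_3 = 2/3 · 2/3 = 2/3
(x_1 · x_2) ⇒ (x_3 · x_3) = 1/6 ⇒ 2/3 = 1
((x_1 · x_2) ⇒ (x_3 · x_3)) ⇔ x_3 = 1 ⇔ 2/3 = 2/3
x_1 ⇔ x_1 = 1/3 ⇔ 1/3 = 1
¬(x_1 ⇔ x_1) = ¬1 = 0
(((x_1 · x_2) ⇒ (x_3 · x_3)) ⇔ x_3) + ¬(x_1 ⇔ x_1) = 2/3 + 0 = 2/3

2/3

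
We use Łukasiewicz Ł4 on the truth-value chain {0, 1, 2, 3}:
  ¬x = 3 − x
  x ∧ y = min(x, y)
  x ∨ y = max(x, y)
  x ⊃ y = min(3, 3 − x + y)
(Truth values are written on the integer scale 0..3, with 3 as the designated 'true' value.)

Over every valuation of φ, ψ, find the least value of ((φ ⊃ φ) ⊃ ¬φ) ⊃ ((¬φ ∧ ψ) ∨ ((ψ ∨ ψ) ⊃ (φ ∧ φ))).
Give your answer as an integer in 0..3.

Take φ = 0, ψ = 1:
φ ⊃ φ = 0 ⊃ 0 = 3
¬φ = ¬0 = 3
(φ ⊃ φ) ⊃ ¬φ = 3 ⊃ 3 = 3
¬φ = ¬0 = 3
¬φ ∧ ψ = 3 ∧ 1 = 1
ψ ∨ ψ = 1 ∨ 1 = 1
φ ∧ φ = 0 ∧ 0 = 0
(ψ ∨ ψ) ⊃ (φ ∧ φ) = 1 ⊃ 0 = 2
(¬φ ∧ ψ) ∨ ((ψ ∨ ψ) ⊃ (φ ∧ φ)) = 1 ∨ 2 = 2
((φ ⊃ φ) ⊃ ¬φ) ⊃ ((¬φ ∧ ψ) ∨ ((ψ ∨ ψ) ⊃ (φ ∧ φ))) = 3 ⊃ 2 = 2
No assignment yields a value below 2, so this is the minimum.

2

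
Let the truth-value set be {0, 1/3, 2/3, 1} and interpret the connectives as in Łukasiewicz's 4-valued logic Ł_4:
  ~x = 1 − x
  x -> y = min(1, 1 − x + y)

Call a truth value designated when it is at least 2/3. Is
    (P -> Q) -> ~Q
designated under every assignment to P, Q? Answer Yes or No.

Counterexample: take P = 0, Q = 2/3.
P -> Q = 0 -> 2/3 = 1
~Q = ~2/3 = 1/3
(P -> Q) -> ~Q = 1 -> 1/3 = 1/3
This gives 1/3, which is below 2/3.

No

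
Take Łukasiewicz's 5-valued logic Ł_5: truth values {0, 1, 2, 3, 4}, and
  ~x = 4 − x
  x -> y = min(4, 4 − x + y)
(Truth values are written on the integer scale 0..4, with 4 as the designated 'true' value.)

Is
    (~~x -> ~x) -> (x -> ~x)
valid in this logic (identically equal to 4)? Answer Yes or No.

Yes

x = 0 ↦ 4
x = 1 ↦ 4
x = 2 ↦ 4
x = 3 ↦ 4
x = 4 ↦ 4
Every assignment gives a value ≥ 4.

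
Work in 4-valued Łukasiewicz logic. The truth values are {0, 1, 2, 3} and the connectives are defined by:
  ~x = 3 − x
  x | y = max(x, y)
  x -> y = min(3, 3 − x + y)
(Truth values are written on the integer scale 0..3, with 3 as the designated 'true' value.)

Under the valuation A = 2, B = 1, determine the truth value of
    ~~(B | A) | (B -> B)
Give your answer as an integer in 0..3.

3

B | A = 1 | 2 = 2
~(B | A) = ~2 = 1
~~(B | A) = ~1 = 2
B -> B = 1 -> 1 = 3
~~(B | A) | (B -> B) = 2 | 3 = 3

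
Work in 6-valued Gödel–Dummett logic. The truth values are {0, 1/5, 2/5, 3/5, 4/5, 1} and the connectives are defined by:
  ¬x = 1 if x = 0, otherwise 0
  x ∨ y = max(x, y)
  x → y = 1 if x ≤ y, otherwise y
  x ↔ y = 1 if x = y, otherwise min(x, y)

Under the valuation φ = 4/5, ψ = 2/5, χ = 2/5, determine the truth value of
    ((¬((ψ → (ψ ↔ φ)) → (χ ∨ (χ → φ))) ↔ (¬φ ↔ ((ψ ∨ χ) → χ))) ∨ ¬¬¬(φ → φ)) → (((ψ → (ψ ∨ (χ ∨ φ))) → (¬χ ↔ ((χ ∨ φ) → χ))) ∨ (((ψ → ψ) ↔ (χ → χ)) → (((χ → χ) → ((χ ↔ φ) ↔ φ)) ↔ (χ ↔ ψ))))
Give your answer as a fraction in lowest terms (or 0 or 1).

ψ ↔ φ = 2/5 ↔ 4/5 = 2/5
ψ → (ψ ↔ φ) = 2/5 → 2/5 = 1
χ → φ = 2/5 → 4/5 = 1
χ ∨ (χ → φ) = 2/5 ∨ 1 = 1
(ψ → (ψ ↔ φ)) → (χ ∨ (χ → φ)) = 1 → 1 = 1
¬((ψ → (ψ ↔ φ)) → (χ ∨ (χ → φ))) = ¬1 = 0
¬φ = ¬4/5 = 0
ψ ∨ χ = 2/5 ∨ 2/5 = 2/5
(ψ ∨ χ) → χ = 2/5 → 2/5 = 1
¬φ ↔ ((ψ ∨ χ) → χ) = 0 ↔ 1 = 0
¬((ψ → (ψ ↔ φ)) → (χ ∨ (χ → φ))) ↔ (¬φ ↔ ((ψ ∨ χ) → χ)) = 0 ↔ 0 = 1
φ → φ = 4/5 → 4/5 = 1
¬(φ → φ) = ¬1 = 0
¬¬(φ → φ) = ¬0 = 1
¬¬¬(φ → φ) = ¬1 = 0
(¬((ψ → (ψ ↔ φ)) → (χ ∨ (χ → φ))) ↔ (¬φ ↔ ((ψ ∨ χ) → χ))) ∨ ¬¬¬(φ → φ) = 1 ∨ 0 = 1
χ ∨ φ = 2/5 ∨ 4/5 = 4/5
ψ ∨ (χ ∨ φ) = 2/5 ∨ 4/5 = 4/5
ψ → (ψ ∨ (χ ∨ φ)) = 2/5 → 4/5 = 1
¬χ = ¬2/5 = 0
χ ∨ φ = 2/5 ∨ 4/5 = 4/5
(χ ∨ φ) → χ = 4/5 → 2/5 = 2/5
¬χ ↔ ((χ ∨ φ) → χ) = 0 ↔ 2/5 = 0
(ψ → (ψ ∨ (χ ∨ φ))) → (¬χ ↔ ((χ ∨ φ) → χ)) = 1 → 0 = 0
ψ → ψ = 2/5 → 2/5 = 1
χ → χ = 2/5 → 2/5 = 1
(ψ → ψ) ↔ (χ → χ) = 1 ↔ 1 = 1
χ → χ = 2/5 → 2/5 = 1
χ ↔ φ = 2/5 ↔ 4/5 = 2/5
(χ ↔ φ) ↔ φ = 2/5 ↔ 4/5 = 2/5
(χ → χ) → ((χ ↔ φ) ↔ φ) = 1 → 2/5 = 2/5
χ ↔ ψ = 2/5 ↔ 2/5 = 1
((χ → χ) → ((χ ↔ φ) ↔ φ)) ↔ (χ ↔ ψ) = 2/5 ↔ 1 = 2/5
((ψ → ψ) ↔ (χ → χ)) → (((χ → χ) → ((χ ↔ φ) ↔ φ)) ↔ (χ ↔ ψ)) = 1 → 2/5 = 2/5
((ψ → (ψ ∨ (χ ∨ φ))) → (¬χ ↔ ((χ ∨ φ) → χ))) ∨ (((ψ → ψ) ↔ (χ → χ)) → (((χ → χ) → ((χ ↔ φ) ↔ φ)) ↔ (χ ↔ ψ))) = 0 ∨ 2/5 = 2/5
((¬((ψ → (ψ ↔ φ)) → (χ ∨ (χ → φ))) ↔ (¬φ ↔ ((ψ ∨ χ) → χ))) ∨ ¬¬¬(φ → φ)) → (((ψ → (ψ ∨ (χ ∨ φ))) → (¬χ ↔ ((χ ∨ φ) → χ))) ∨ (((ψ → ψ) ↔ (χ → χ)) → (((χ → χ) → ((χ ↔ φ) ↔ φ)) ↔ (χ ↔ ψ)))) = 1 → 2/5 = 2/5

2/5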